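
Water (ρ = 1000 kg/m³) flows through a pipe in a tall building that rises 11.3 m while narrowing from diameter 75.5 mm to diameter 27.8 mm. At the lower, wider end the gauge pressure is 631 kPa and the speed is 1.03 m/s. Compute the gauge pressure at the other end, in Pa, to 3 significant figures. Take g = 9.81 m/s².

Mass conservation (A₁v₁ = A₂v₂) gives v₂ = 1.03 × 44.8/6.07 = 7.60 m/s.
Bernoulli: P₁ + ½ρv₁² + ρg h₁ = P₂ + ½ρv₂² + ρg h₂, so P₂ = P₁ + ½ρ(v₁² − v₂²) − ρg(h₂ − h₁).
P₂ = 631000 + ½·1000·(1.03² − 7.60²) − 1000·9.81·(+11.3) = 631000 + (-28300) − (111000) = 492000 Pa.

492000 Pa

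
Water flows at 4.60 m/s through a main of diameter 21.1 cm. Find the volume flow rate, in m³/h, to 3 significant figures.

Q = A·v = 0.0350 m² × 4.60 m/s = 0.161 m³/s.
Converting: 0.161 m³/s × 3600 = 579 m³/h.

579 m³/h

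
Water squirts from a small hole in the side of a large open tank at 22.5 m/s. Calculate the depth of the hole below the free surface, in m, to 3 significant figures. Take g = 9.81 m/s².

For a small hole in a large open tank, ½v² = gh, giving h = v²/(2g).
h = 22.5²/(2·9.81) = 506/19.62 = 25.8 m.

h ≈ 25.8 m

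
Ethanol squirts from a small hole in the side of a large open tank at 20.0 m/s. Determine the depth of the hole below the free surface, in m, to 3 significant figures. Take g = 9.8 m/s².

Torricelli: v = √(2gh), so h = v²/(2g).
h = 20.0²/(2·9.8) = 400/19.60 = 20.4 m.

h ≈ 20.4 m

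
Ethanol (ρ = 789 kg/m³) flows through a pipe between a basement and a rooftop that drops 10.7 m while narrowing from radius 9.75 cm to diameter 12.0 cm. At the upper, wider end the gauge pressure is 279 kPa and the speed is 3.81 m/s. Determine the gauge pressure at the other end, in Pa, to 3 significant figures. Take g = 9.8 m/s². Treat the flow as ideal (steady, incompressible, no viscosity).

328000 Pa

Mass conservation (A₁v₁ = A₂v₂) gives v₂ = 3.81 × 299/113 = 10.1 m/s.
Applying Bernoulli between the two ends and solving for P₂: P₂ = P₁ + ½ρ(v₁² − v₂²) − ρgΔh.
P₂ = 279000 + ½·789·(3.81² − 10.1²) − 789·9.8·(−10.7) = 279000 + (-34200) − (-82700) = 328000 Pa.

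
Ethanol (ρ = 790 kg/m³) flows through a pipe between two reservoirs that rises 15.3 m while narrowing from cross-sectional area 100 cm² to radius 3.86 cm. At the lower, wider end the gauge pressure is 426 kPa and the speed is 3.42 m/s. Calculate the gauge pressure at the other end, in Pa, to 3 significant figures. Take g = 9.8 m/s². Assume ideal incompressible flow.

Mass conservation (A₁v₁ = A₂v₂) gives v₂ = 3.42 × 100/46.8 = 7.31 m/s.
Energy conservation along the streamline gives P₂ = P₁ − ½ρ(v₂² − v₁²) − ρg(h₂ − h₁).
P₂ = 426000 + ½·790·(3.42² − 7.31²) − 790·9.8·(+15.3) = 426000 + (-16500) − (118000) = 291000 Pa.

P₂ = 291000 Pa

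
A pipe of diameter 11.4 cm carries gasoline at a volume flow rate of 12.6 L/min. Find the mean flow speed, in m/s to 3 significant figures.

Q = 12.6 L/min = 0.000210 m³/s.
v = Q/A = 0.000210 / 0.0102 = 0.0206 m/s.

v ≈ 0.0206 m/s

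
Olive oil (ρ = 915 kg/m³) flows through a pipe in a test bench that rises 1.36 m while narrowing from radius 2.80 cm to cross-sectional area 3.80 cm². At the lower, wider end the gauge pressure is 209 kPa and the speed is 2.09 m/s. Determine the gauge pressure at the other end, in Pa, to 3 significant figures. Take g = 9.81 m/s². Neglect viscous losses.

115000 Pa

Mass conservation (A₁v₁ = A₂v₂) gives v₂ = 2.09 × 24.6/3.80 = 13.5 m/s.
Bernoulli: P₁ + ½ρv₁² + ρg h₁ = P₂ + ½ρv₂² + ρg h₂, so P₂ = P₁ + ½ρ(v₁² − v₂²) − ρg(h₂ − h₁).
P₂ = 209000 + ½·915·(2.09² − 13.5²) − 915·9.81·(+1.36) = 209000 + (-82000) − (12200) = 115000 Pa.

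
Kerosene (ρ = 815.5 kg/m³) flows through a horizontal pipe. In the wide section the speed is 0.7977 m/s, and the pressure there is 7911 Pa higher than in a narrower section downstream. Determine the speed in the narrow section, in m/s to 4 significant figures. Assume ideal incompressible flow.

Along the level pipe P + ½ρv² is conserved, hence v₂² = v₁² + 2(P₁ − P₂)/ρ.
v₂ = √(0.7977² + 2·7911/815.5) = √(0.6363 + 19.40) = 4.476 m/s.

4.476 m/s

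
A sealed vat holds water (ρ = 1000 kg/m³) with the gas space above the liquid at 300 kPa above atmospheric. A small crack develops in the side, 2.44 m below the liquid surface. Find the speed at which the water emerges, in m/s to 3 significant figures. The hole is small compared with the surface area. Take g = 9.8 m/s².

Take point 1 at the surface (v₁ ≈ 0) and point 2 at the hole (at atmospheric pressure). Bernoulli: P₁ + ρg h = P_atm + ½ρv₂².
With P₁ − P_atm = 300000 Pa, v₂ = √(2gh + 2ΔP/ρ) = √(2·9.8·2.44 + 2·300000/1000) = 25.5 m/s.

25.5 m/s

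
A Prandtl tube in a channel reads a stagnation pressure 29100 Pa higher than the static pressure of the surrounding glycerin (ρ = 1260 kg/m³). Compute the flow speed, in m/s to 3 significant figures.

v ≈ 6.80 m/s

The dynamic pressure equals the rise in static pressure at the stagnation point: ΔP = ½ρv².
v = √(2ΔP/ρ) = √(2·29100/1260) = 6.80 m/s.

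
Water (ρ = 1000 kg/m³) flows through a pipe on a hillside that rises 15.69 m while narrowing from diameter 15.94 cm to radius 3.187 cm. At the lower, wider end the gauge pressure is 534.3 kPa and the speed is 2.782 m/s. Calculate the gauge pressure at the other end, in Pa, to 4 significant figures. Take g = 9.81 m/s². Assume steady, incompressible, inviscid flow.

P₂ ≈ 232900 Pa

Continuity gives A₁v₁ = A₂v₂, so v₂ = (199.6 cm²)/(31.91 cm²) × 2.782 m/s = 17.40 m/s.
Applying Bernoulli between the two ends and solving for P₂: P₂ = P₁ + ½ρ(v₁² − v₂²) − ρgΔh.
P₂ = 534300 + ½·1000·(2.782² − 17.40²) − 1000·9.81·(+15.69) = 534300 + (-147500) − (153900) = 232900 Pa.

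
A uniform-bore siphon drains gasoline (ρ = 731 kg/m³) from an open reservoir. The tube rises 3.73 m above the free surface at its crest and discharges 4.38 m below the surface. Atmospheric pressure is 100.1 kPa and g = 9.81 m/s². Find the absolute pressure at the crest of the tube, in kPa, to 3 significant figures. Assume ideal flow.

41.9 kPa

Bernoulli surface→outlet gives ½v² = g·h_out, so v = √(2·9.81·4.38) = 9.27 m/s.
With constant cross-section the crest speed equals v; applying Bernoulli from the surface up to the crest, P_top = P_atm − ½ρv² − ρg·h_top.
P_top = 100100 − ½·731·9.27² − 731·9.81·3.73 = 41900 Pa.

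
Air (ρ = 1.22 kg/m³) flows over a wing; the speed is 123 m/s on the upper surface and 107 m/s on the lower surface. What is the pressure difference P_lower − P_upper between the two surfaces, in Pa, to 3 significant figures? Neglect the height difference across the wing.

With negligible Δh, P + ½ρv² is constant, so P_low − P_up = ½ρ(v_up² − v_low²).
ΔP = ½·1.22·(123² − 107²) = 2240 Pa.

2240 Pa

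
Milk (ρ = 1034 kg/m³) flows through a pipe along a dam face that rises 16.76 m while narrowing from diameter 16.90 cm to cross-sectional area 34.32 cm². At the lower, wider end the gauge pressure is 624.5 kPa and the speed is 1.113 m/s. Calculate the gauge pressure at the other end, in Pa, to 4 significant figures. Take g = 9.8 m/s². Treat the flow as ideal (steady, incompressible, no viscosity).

P₂ = 427900 Pa

By continuity, v₂ = v₁·A₁/A₂ = 1.113·(224.3/34.32) = 7.275 m/s.
Bernoulli: P₁ + ½ρv₁² + ρg h₁ = P₂ + ½ρv₂² + ρg h₂, so P₂ = P₁ + ½ρ(v₁² − v₂²) − ρg(h₂ − h₁).
P₂ = 624500 + ½·1034·(1.113² − 7.275²) − 1034·9.8·(+16.76) = 624500 + (-26720) − (169800) = 427900 Pa.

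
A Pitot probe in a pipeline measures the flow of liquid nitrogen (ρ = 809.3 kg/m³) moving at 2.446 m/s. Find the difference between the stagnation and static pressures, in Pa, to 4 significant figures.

ΔP ≈ 2421 Pa

At the stagnation point the flow is brought to rest, so Bernoulli gives P_stag − P_static = ½ρv².
ΔP = ½·809.3·2.446² = 2421 Pa.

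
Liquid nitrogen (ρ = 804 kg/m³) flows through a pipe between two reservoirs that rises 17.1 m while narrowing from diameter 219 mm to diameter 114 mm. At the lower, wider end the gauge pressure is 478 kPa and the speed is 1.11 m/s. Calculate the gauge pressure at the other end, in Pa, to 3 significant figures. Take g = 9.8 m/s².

337000 Pa

Mass conservation (A₁v₁ = A₂v₂) gives v₂ = 1.11 × 377/102 = 4.10 m/s.
Energy conservation along the streamline gives P₂ = P₁ − ½ρ(v₂² − v₁²) − ρg(h₂ − h₁).
P₂ = 478000 + ½·804·(1.11² − 4.10²) − 804·9.8·(+17.1) = 478000 + (-6250) − (135000) = 337000 Pa.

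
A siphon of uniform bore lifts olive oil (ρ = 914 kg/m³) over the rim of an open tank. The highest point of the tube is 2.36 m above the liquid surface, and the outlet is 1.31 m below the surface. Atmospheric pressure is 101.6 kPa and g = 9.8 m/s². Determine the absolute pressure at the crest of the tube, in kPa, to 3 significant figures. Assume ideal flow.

The outlet speed comes from Torricelli: v = √(2g·1.31) = 5.07 m/s.
The bore is uniform, so the speed at the crest is the same v. Bernoulli surface→crest: P_atm = P_top + ½ρv² + ρg·h_top.
P_top = 101600 − ½·914·5.07² − 914·9.8·2.36 = 68700 Pa.

P_top = 68.7 kPa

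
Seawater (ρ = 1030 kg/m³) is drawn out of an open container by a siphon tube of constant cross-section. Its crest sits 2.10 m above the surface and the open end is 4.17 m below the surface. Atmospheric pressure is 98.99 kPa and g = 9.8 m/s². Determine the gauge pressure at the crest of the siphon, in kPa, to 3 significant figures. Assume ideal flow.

P_gauge ≈ -63.3 kPa

From the surface to the outlet (both open to atmosphere, surface at rest): v = √(2g·h_out) = √(2·9.8·4.17) = 9.04 m/s.
Continuity keeps v the same throughout the tube; from surface to crest, P_atm + 0 = P_top + ½ρv² + ρg·h_top.
P_top = 98990 − ½·1030·9.04² − 1030·9.8·2.10 = 35700 Pa. So P_gauge = P_top − P_atm = -63300 Pa.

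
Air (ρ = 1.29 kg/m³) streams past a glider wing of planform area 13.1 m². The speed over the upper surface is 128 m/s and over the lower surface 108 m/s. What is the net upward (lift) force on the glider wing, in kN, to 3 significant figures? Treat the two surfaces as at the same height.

F = 39.9 kN

With equal heights on the two surfaces, Bernoulli gives P_lower − P_upper = ½ρ(v_upper² − v_lower²).
ΔP = ½·1.29·(128² − 108²) = 3040 Pa.
Lift = ΔP · A = 3040 × 13.1 = 39900 N.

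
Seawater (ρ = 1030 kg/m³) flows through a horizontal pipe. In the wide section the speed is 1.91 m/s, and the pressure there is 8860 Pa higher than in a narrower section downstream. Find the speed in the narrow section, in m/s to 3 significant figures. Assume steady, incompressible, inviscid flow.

With h₁ = h₂, rearranging Bernoulli gives v₂ = √(v₁² + 2ΔP/ρ).
v₂ = √(1.91² + 2·8860/1030) = √(3.65 + 17.2) = 4.57 m/s.

4.57 m/s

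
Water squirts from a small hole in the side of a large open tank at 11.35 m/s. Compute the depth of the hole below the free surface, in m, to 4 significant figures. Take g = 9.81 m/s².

Torricelli: v = √(2gh), so h = v²/(2g).
h = 11.35²/(2·9.81) = 128.8/19.62 = 6.566 m.

6.566 m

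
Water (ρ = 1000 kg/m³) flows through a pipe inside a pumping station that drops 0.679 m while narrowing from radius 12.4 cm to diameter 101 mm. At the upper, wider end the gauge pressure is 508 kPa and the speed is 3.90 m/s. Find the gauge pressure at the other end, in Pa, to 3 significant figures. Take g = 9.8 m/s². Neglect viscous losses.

246000 Pa

Continuity gives A₁v₁ = A₂v₂, so v₂ = (483 cm²)/(80.1 cm²) × 3.90 m/s = 23.5 m/s.
Energy conservation along the streamline gives P₂ = P₁ − ½ρ(v₂² − v₁²) − ρg(h₂ − h₁).
P₂ = 508000 + ½·1000·(3.90² − 23.5²) − 1000·9.8·(−0.679) = 508000 + (-269000) − (-6650) = 246000 Pa.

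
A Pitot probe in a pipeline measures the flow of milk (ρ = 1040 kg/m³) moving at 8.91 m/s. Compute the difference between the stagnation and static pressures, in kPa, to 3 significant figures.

Bernoulli between the free stream and the stagnation point: ½ρv² = P_stag − P_static.
ΔP = ½·1040·8.91² = 41300 Pa.

ΔP = 41.3 kPa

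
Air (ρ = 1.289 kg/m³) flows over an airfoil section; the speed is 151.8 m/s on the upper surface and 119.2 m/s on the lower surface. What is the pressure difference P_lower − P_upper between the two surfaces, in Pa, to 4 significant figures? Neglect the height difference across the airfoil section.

Bernoulli (same height): P_lower − P_upper = ½ρ(v_upper² − v_lower²).
ΔP = ½·1.289·(151.8² − 119.2²) = 5694 Pa.

ΔP = 5694 Pa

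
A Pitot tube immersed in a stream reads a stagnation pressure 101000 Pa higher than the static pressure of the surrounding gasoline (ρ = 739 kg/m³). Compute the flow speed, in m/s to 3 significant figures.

v = 16.5 m/s

The dynamic pressure equals the rise in static pressure at the stagnation point: ΔP = ½ρv².
v = √(2ΔP/ρ) = √(2·101000/739) = 16.5 m/s.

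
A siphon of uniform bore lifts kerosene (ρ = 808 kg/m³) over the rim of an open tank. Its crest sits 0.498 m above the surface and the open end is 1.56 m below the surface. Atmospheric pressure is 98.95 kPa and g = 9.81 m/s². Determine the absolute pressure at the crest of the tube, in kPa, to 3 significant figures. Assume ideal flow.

P_top = 82.6 kPa

From the surface to the outlet (both open to atmosphere, surface at rest): v = √(2g·h_out) = √(2·9.81·1.56) = 5.53 m/s.
Continuity keeps v the same throughout the tube; from surface to crest, P_atm + 0 = P_top + ½ρv² + ρg·h_top.
P_top = 98950 − ½·808·5.53² − 808·9.81·0.498 = 82600 Pa.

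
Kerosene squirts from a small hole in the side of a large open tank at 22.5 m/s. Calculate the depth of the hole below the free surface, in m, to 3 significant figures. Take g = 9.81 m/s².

h ≈ 25.8 m

For a small hole in a large open tank, ½v² = gh, giving h = v²/(2g).
h = 22.5²/(2·9.81) = 506/19.62 = 25.8 m.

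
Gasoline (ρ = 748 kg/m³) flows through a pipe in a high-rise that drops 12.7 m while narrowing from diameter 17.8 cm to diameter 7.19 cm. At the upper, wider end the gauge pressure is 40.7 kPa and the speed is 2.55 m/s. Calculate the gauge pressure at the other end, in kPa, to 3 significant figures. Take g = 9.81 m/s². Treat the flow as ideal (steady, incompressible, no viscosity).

P₂ ≈ 45.0 kPa

Continuity gives A₁v₁ = A₂v₂, so v₂ = (249 cm²)/(40.6 cm²) × 2.55 m/s = 15.6 m/s.
Applying Bernoulli between the two ends and solving for P₂: P₂ = P₁ + ½ρ(v₁² − v₂²) − ρgΔh.
P₂ = 40700 + ½·748·(2.55² − 15.6²) − 748·9.81·(−12.7) = 40700 + (-88900) − (-93200) = 45000 Pa.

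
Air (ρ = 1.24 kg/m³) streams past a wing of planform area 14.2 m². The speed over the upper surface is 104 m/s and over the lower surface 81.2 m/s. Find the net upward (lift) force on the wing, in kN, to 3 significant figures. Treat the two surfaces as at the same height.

F ≈ 37.2 kN

The faster flow above has the lower pressure; Bernoulli (same height) gives ΔP = ½ρ(v_up² − v_low²).
ΔP = ½·1.24·(104² − 81.2²) = 2620 Pa.
Lift = ΔP · A = 2620 × 14.2 = 37200 N.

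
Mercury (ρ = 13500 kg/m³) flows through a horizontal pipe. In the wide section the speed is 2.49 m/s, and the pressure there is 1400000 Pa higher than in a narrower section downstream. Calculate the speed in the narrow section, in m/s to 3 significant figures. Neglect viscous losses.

Along the level pipe P + ½ρv² is conserved, hence v₂² = v₁² + 2(P₁ − P₂)/ρ.
v₂ = √(2.49² + 2·1400000/13500) = √(6.20 + 207) = 14.6 m/s.

v₂ ≈ 14.6 m/s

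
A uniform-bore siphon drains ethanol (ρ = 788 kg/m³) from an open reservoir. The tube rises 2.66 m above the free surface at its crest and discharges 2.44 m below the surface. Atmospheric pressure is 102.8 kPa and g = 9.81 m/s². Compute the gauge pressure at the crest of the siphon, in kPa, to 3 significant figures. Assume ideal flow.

-39.4 kPa

The outlet speed comes from Torricelli: v = √(2g·2.44) = 6.92 m/s.
With constant cross-section the crest speed equals v; applying Bernoulli from the surface up to the crest, P_top = P_atm − ½ρv² − ρg·h_top.
P_top = 102800 − ½·788·6.92² − 788·9.81·2.66 = 63400 Pa. So P_gauge = P_top − P_atm = -39400 Pa.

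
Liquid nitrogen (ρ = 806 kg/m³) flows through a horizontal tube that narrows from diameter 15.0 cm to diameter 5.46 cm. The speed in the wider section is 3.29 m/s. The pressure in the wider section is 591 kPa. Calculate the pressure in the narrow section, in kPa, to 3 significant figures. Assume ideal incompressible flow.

By continuity, v₂ = v₁·A₁/A₂ = 3.29·(177/23.4) = 24.8 m/s.
Bernoulli (h₁ = h₂): P₁ − P₂ = ½ρ(v₂² − v₁²).
P₂ = P₁ − ½ρ(v₂² − v₁²) = 591000 − ½·806·(24.8² − 3.29²) = 591000 − 244000 = 347000 Pa.

P₂ = 347 kPa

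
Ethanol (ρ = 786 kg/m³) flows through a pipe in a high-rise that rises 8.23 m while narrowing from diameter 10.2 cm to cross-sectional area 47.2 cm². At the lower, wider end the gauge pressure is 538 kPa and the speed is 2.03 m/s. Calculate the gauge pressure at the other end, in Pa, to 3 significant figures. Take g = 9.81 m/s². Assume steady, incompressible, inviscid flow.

P₂ = 471000 Pa

By continuity, v₂ = v₁·A₁/A₂ = 2.03·(81.7/47.2) = 3.51 m/s.
Energy conservation along the streamline gives P₂ = P₁ − ½ρ(v₂² − v₁²) − ρg(h₂ − h₁).
P₂ = 538000 + ½·786·(2.03² − 3.51²) − 786·9.81·(+8.23) = 538000 + (-3230) − (63500) = 471000 Pa.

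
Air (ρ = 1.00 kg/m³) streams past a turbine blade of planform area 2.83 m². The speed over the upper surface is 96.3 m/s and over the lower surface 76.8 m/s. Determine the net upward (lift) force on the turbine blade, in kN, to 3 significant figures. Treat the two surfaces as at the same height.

F ≈ 4.78 kN

From P + ½ρv² = const at equal height, P_low − P_up = ½ρ(v_up² − v_low²).
ΔP = ½·1.00·(96.3² − 76.8²) = 1690 Pa.
Lift = ΔP · A = 1690 × 2.83 = 4780 N.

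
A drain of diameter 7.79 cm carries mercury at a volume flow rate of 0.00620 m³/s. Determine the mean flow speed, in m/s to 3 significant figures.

Q = 0.00620 m³/s = 0.00620 m³/s.
v = Q/A = 0.00620 / 0.00477 = 1.30 m/s.

1.30 m/s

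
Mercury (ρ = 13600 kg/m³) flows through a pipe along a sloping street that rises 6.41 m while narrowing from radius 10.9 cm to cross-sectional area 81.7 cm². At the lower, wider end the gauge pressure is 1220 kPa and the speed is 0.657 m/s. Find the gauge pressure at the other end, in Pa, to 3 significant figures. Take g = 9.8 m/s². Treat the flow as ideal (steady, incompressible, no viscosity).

P₂ ≈ 307000 Pa

Mass conservation (A₁v₁ = A₂v₂) gives v₂ = 0.657 × 373/81.7 = 3.00 m/s.
Energy conservation along the streamline gives P₂ = P₁ − ½ρ(v₂² − v₁²) − ρg(h₂ − h₁).
P₂ = 1220000 + ½·13600·(0.657² − 3.00²) − 13600·9.8·(+6.41) = 1220000 + (-58300) − (854000) = 307000 Pa.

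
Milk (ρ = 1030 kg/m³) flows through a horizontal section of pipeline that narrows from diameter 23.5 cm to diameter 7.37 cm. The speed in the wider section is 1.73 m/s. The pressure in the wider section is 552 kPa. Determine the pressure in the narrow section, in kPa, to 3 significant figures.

P₂ ≈ 394 kPa

Continuity gives A₁v₁ = A₂v₂, so v₂ = (434 cm²)/(42.7 cm²) × 1.73 m/s = 17.6 m/s.
Along the horizontal streamline, P + ½ρv² is constant.
P₂ = P₁ − ½ρ(v₂² − v₁²) = 552000 − ½·1030·(17.6² − 1.73²) = 552000 − 158000 = 394000 Pa.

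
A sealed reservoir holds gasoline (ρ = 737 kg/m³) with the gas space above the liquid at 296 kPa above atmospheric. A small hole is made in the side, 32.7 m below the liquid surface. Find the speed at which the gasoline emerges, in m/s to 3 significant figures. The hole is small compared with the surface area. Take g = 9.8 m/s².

Take point 1 at the surface (v₁ ≈ 0) and point 2 at the hole (at atmospheric pressure). Bernoulli: P₁ + ρg h = P_atm + ½ρv₂².
With P₁ − P_atm = 296000 Pa, v₂ = √(2gh + 2ΔP/ρ) = √(2·9.8·32.7 + 2·296000/737) = 38.0 m/s.

38.0 m/s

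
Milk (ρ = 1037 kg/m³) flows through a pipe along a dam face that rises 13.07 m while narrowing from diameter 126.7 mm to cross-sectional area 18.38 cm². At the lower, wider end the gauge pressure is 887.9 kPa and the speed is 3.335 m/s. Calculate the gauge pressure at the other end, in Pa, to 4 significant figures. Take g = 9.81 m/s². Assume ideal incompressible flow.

Continuity gives A₁v₁ = A₂v₂, so v₂ = (126.1 cm²)/(18.38 cm²) × 3.335 m/s = 22.88 m/s.
Bernoulli: P₁ + ½ρv₁² + ρg h₁ = P₂ + ½ρv₂² + ρg h₂, so P₂ = P₁ + ½ρ(v₁² − v₂²) − ρg(h₂ − h₁).
P₂ = 887900 + ½·1037·(3.335² − 22.88²) − 1037·9.81·(+13.07) = 887900 + (-265600) − (133000) = 489400 Pa.

P₂ = 489400 Pa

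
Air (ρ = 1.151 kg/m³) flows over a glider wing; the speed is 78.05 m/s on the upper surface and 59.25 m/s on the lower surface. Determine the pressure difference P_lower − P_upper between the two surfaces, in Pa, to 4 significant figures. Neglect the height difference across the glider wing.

ΔP = 1486 Pa

Bernoulli (same height): P_lower − P_upper = ½ρ(v_upper² − v_lower²).
ΔP = ½·1.151·(78.05² − 59.25²) = 1486 Pa.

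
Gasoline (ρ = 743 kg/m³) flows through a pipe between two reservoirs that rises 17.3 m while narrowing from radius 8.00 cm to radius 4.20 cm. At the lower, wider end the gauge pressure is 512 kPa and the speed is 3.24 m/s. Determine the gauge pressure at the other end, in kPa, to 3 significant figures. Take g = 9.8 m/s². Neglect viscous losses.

Continuity gives A₁v₁ = A₂v₂, so v₂ = (201 cm²)/(55.4 cm²) × 3.24 m/s = 11.8 m/s.
Energy conservation along the streamline gives P₂ = P₁ − ½ρ(v₂² − v₁²) − ρg(h₂ − h₁).
P₂ = 512000 + ½·743·(3.24² − 11.8²) − 743·9.8·(+17.3) = 512000 + (-47400) − (126000) = 339000 Pa.

339 kPa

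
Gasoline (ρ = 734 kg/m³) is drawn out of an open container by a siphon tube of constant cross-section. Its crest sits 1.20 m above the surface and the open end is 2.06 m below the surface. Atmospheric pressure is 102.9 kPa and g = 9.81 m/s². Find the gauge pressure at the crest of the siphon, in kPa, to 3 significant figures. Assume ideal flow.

P_gauge ≈ -23.5 kPa

Bernoulli surface→outlet gives ½v² = g·h_out, so v = √(2·9.81·2.06) = 6.36 m/s.
The bore is uniform, so the speed at the crest is the same v. Bernoulli surface→crest: P_atm = P_top + ½ρv² + ρg·h_top.
P_top = 102900 − ½·734·6.36² − 734·9.81·1.20 = 79400 Pa. So P_gauge = P_top − P_atm = -23500 Pa.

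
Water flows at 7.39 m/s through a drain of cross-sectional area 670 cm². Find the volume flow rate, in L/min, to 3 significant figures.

Q ≈ 29700 L/min

Q = A·v = 0.0670 m² × 7.39 m/s = 0.495 m³/s.
Converting: 0.495 m³/s × 60000 = 29700 L/min.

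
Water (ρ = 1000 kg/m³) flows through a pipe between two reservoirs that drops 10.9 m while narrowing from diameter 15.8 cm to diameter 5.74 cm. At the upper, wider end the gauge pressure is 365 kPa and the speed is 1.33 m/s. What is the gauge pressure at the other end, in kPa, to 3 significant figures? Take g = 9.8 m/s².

422 kPa

Mass conservation (A₁v₁ = A₂v₂) gives v₂ = 1.33 × 196/25.9 = 10.1 m/s.
Applying Bernoulli between the two ends and solving for P₂: P₂ = P₁ + ½ρ(v₁² − v₂²) − ρgΔh.
P₂ = 365000 + ½·1000·(1.33² − 10.1²) − 1000·9.8·(−10.9) = 365000 + (-49900) − (-107000) = 422000 Pa.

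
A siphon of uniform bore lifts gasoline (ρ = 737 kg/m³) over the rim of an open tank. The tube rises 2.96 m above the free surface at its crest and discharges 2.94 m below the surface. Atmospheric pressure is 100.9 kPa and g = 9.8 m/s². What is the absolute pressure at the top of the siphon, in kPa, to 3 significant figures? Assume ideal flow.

P_top = 58.3 kPa

The outlet speed comes from Torricelli: v = √(2g·2.94) = 7.59 m/s.
The bore is uniform, so the speed at the crest is the same v. Bernoulli surface→crest: P_atm = P_top + ½ρv² + ρg·h_top.
P_top = 100900 − ½·737·7.59² − 737·9.8·2.96 = 58300 Pa.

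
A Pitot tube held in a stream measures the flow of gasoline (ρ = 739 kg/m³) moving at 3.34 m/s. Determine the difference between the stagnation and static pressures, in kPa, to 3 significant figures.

Bernoulli between the free stream and the stagnation point: ½ρv² = P_stag − P_static.
ΔP = ½·739·3.34² = 4120 Pa.

ΔP = 4.12 kPa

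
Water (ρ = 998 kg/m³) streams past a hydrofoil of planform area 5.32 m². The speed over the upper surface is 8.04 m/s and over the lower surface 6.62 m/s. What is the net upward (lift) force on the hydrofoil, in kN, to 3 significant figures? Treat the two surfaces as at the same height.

F ≈ 55.3 kN

The faster flow above has the lower pressure; Bernoulli (same height) gives ΔP = ½ρ(v_up² − v_low²).
ΔP = ½·998·(8.04² − 6.62²) = 10400 Pa.
Lift = ΔP · A = 10400 × 5.32 = 55300 N.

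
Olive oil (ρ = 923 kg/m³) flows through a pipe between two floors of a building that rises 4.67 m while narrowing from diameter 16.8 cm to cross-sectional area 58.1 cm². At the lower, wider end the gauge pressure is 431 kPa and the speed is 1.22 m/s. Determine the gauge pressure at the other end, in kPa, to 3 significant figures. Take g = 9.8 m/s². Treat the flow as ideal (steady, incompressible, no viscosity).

P₂ ≈ 379 kPa

By continuity, v₂ = v₁·A₁/A₂ = 1.22·(222/58.1) = 4.65 m/s.
Energy conservation along the streamline gives P₂ = P₁ − ½ρ(v₂² − v₁²) − ρg(h₂ − h₁).
P₂ = 431000 + ½·923·(1.22² − 4.65²) − 923·9.8·(+4.67) = 431000 + (-9310) − (42200) = 379000 Pa.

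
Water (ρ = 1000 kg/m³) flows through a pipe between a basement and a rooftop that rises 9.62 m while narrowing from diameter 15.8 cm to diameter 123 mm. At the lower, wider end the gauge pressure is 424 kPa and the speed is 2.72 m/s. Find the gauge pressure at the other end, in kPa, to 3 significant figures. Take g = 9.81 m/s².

P₂ ≈ 323 kPa

By continuity, v₂ = v₁·A₁/A₂ = 2.72·(196/119) = 4.49 m/s.
Energy conservation along the streamline gives P₂ = P₁ − ½ρ(v₂² − v₁²) − ρg(h₂ − h₁).
P₂ = 424000 + ½·1000·(2.72² − 4.49²) − 1000·9.81·(+9.62) = 424000 + (-6370) − (94400) = 323000 Pa.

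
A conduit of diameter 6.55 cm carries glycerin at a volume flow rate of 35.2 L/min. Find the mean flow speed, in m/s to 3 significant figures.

v ≈ 0.174 m/s

Q = 35.2 L/min = 0.000587 m³/s.
v = Q/A = 0.000587 / 0.00337 = 0.174 m/s.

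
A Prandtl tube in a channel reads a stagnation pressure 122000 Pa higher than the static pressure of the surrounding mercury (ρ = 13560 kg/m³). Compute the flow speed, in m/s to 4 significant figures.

The dynamic pressure equals the rise in static pressure at the stagnation point: ΔP = ½ρv².
v = √(2ΔP/ρ) = √(2·122000/13560) = 4.242 m/s.

v ≈ 4.242 m/s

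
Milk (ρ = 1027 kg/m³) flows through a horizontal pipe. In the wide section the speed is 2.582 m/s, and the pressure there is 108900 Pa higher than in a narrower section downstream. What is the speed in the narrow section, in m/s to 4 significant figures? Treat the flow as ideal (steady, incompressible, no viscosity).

Along the level pipe P + ½ρv² is conserved, hence v₂² = v₁² + 2(P₁ − P₂)/ρ.
v₂ = √(2.582² + 2·108900/1027) = √(6.667 + 212.1) = 14.79 m/s.

v₂ ≈ 14.79 m/s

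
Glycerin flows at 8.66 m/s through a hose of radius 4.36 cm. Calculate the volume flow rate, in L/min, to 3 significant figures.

Q ≈ 3100 L/min

Q = A·v = 0.00597 m² × 8.66 m/s = 0.0517 m³/s.
Converting: 0.0517 m³/s × 60000 = 3100 L/min.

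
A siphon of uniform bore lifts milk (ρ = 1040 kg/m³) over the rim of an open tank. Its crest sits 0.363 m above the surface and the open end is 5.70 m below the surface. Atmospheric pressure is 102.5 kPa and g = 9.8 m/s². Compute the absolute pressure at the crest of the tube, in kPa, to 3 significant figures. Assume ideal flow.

The outlet speed comes from Torricelli: v = √(2g·5.70) = 10.6 m/s.
The bore is uniform, so the speed at the crest is the same v. Bernoulli surface→crest: P_atm = P_top + ½ρv² + ρg·h_top.
P_top = 102500 − ½·1040·10.6² − 1040·9.8·0.363 = 40700 Pa.

P_top ≈ 40.7 kPa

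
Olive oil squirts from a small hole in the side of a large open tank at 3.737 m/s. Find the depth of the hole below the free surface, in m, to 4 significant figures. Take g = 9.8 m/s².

Torricelli: v = √(2gh), so h = v²/(2g).
h = 3.737²/(2·9.8) = 13.97/19.60 = 0.7125 m.

h ≈ 0.7125 m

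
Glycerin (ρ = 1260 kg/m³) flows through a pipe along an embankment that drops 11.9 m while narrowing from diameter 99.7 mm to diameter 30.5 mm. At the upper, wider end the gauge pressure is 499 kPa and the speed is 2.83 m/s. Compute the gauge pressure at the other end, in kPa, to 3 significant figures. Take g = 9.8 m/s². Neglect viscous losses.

Continuity gives A₁v₁ = A₂v₂, so v₂ = (78.1 cm²)/(7.31 cm²) × 2.83 m/s = 30.2 m/s.
Bernoulli: P₁ + ½ρv₁² + ρg h₁ = P₂ + ½ρv₂² + ρg h₂, so P₂ = P₁ + ½ρ(v₁² − v₂²) − ρg(h₂ − h₁).
P₂ = 499000 + ½·1260·(2.83² − 30.2²) − 1260·9.8·(−11.9) = 499000 + (-571000) − (-147000) = 74900 Pa.

P₂ = 74.9 kPa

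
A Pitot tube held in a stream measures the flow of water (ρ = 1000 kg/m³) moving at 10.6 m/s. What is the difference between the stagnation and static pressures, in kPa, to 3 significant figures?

Bernoulli between the free stream and the stagnation point: ½ρv² = P_stag − P_static.
ΔP = ½·1000·10.6² = 56200 Pa.

ΔP ≈ 56.2 kPa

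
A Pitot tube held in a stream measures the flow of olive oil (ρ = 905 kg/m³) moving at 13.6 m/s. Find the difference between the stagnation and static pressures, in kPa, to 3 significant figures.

83.7 kPa

The dynamic pressure equals the rise in static pressure at the stagnation point: ΔP = ½ρv².
ΔP = ½·905·13.6² = 83700 Pa.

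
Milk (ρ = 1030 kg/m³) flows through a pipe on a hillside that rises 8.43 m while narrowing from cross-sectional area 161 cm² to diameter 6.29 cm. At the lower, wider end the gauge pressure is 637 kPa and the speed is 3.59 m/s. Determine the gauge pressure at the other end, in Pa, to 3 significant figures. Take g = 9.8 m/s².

380000 Pa

By continuity, v₂ = v₁·A₁/A₂ = 3.59·(161/31.1) = 18.6 m/s.
Energy conservation along the streamline gives P₂ = P₁ − ½ρ(v₂² − v₁²) − ρg(h₂ − h₁).
P₂ = 637000 + ½·1030·(3.59² − 18.6²) − 1030·9.8·(+8.43) = 637000 + (-172000) − (85100) = 380000 Pa.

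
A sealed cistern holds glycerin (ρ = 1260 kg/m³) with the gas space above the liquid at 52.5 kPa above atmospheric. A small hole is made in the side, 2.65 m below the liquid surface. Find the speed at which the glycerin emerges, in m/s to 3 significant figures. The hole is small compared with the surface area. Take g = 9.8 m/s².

Take point 1 at the surface (v₁ ≈ 0) and point 2 at the hole (at atmospheric pressure). Bernoulli: P₁ + ρg h = P_atm + ½ρv₂².
With P₁ − P_atm = 52500 Pa, v₂ = √(2gh + 2ΔP/ρ) = √(2·9.8·2.65 + 2·52500/1260) = 11.6 m/s.

v ≈ 11.6 m/s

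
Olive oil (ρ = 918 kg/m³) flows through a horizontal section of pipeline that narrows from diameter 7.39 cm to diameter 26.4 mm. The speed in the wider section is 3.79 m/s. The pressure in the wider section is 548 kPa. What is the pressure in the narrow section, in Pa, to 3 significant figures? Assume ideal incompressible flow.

By continuity, v₂ = v₁·A₁/A₂ = 3.79·(42.9/5.47) = 29.7 m/s.
Along the horizontal streamline, P + ½ρv² is constant.
P₂ = P₁ − ½ρ(v₂² − v₁²) = 548000 − ½·918·(29.7² − 3.79²) = 548000 − 398000 = 150000 Pa.

P₂ ≈ 150000 Pa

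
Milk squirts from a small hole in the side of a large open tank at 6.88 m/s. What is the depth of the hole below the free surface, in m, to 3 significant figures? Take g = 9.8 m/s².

h ≈ 2.42 m

For a small hole in a large open tank, ½v² = gh, giving h = v²/(2g).
h = 6.88²/(2·9.8) = 47.3/19.60 = 2.42 m.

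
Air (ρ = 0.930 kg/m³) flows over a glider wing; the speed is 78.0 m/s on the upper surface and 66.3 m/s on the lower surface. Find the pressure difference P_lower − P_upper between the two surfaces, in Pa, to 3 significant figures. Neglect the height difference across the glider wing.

785 Pa

With negligible Δh, P + ½ρv² is constant, so P_low − P_up = ½ρ(v_up² − v_low²).
ΔP = ½·0.930·(78.0² − 66.3²) = 785 Pa.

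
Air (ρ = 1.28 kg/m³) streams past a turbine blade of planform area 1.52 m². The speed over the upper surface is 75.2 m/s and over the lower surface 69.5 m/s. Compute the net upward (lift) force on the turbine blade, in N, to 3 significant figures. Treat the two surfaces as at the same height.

From P + ½ρv² = const at equal height, P_low − P_up = ½ρ(v_up² − v_low²).
ΔP = ½·1.28·(75.2² − 69.5²) = 528 Pa.
Lift = ΔP · A = 528 × 1.52 = 802 N.

802 N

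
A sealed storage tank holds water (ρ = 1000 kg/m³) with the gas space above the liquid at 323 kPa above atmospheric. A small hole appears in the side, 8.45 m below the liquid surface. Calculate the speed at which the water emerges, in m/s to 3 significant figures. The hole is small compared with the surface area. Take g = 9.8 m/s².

Take point 1 at the surface (v₁ ≈ 0) and point 2 at the hole (at atmospheric pressure). Bernoulli: P₁ + ρg h = P_atm + ½ρv₂².
With P₁ − P_atm = 323000 Pa, v₂ = √(2gh + 2ΔP/ρ) = √(2·9.8·8.45 + 2·323000/1000) = 28.5 m/s.

v ≈ 28.5 m/s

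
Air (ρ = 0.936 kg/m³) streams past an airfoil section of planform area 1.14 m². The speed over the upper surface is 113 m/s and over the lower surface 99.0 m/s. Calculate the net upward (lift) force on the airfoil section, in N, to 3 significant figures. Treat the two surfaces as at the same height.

1580 N

With equal heights on the two surfaces, Bernoulli gives P_lower − P_upper = ½ρ(v_upper² − v_lower²).
ΔP = ½·0.936·(113² − 99.0²) = 1390 Pa.
Lift = ΔP · A = 1390 × 1.14 = 1580 N.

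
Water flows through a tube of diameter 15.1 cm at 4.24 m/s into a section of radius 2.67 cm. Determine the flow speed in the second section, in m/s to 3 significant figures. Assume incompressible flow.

v₂ ≈ 33.9 m/s

Continuity gives A₁v₁ = A₂v₂, so v₂ = (179 cm²)/(22.4 cm²) × 4.24 m/s = 33.9 m/s.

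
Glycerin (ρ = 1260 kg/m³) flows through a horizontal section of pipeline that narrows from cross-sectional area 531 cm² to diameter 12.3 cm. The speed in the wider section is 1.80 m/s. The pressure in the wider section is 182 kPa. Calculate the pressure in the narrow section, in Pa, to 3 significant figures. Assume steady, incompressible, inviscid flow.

Mass conservation (A₁v₁ = A₂v₂) gives v₂ = 1.80 × 531/119 = 8.04 m/s.
With no height change, Bernoulli's equation is P₁ + ½ρv₁² = P₂ + ½ρv₂².
P₂ = P₁ − ½ρ(v₂² − v₁²) = 182000 − ½·1260·(8.04² − 1.80²) = 182000 − 38700 = 143000 Pa.

P₂ ≈ 143000 Pa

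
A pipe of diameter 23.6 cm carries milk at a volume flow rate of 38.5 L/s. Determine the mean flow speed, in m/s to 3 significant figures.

Q = 38.5 L/s = 0.0385 m³/s.
v = Q/A = 0.0385 / 0.0437 = 0.880 m/s.

v ≈ 0.880 m/s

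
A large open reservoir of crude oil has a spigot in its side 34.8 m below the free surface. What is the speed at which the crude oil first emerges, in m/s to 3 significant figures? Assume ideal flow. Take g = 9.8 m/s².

v ≈ 26.1 m/s

The surface is effectively still and both ends are open, so ½v² = gh and v = √(2·9.8·34.8) = 26.1 m/s.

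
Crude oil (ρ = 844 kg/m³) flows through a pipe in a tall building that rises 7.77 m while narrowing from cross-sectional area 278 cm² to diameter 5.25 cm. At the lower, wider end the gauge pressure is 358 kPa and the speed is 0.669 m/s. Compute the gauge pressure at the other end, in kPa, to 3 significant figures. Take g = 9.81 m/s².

P₂ ≈ 263 kPa

Continuity gives A₁v₁ = A₂v₂, so v₂ = (278 cm²)/(21.6 cm²) × 0.669 m/s = 8.59 m/s.
Energy conservation along the streamline gives P₂ = P₁ − ½ρ(v₂² − v₁²) − ρg(h₂ − h₁).
P₂ = 358000 + ½·844·(0.669² − 8.59²) − 844·9.81·(+7.77) = 358000 + (-31000) − (64300) = 263000 Pa.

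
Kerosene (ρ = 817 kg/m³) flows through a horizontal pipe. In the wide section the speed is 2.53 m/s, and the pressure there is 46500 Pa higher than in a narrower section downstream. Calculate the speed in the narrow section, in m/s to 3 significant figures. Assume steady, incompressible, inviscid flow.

Horizontal Bernoulli: P₁ + ½ρv₁² = P₂ + ½ρv₂², so v₂² = v₁² + 2(P₁ − P₂)/ρ.
v₂ = √(2.53² + 2·46500/817) = √(6.40 + 114) = 11.0 m/s.

11.0 m/s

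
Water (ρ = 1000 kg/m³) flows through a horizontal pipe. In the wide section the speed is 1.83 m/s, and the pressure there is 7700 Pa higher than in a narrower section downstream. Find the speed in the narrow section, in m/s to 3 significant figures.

With h₁ = h₂, rearranging Bernoulli gives v₂ = √(v₁² + 2ΔP/ρ).
v₂ = √(1.83² + 2·7700/1000) = √(3.35 + 15.4) = 4.33 m/s.

v₂ ≈ 4.33 m/s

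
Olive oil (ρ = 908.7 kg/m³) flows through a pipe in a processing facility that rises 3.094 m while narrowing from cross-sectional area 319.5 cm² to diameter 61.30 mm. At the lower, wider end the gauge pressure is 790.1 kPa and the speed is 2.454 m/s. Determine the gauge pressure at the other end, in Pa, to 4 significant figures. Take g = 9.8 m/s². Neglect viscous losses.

Mass conservation (A₁v₁ = A₂v₂) gives v₂ = 2.454 × 319.5/29.51 = 26.57 m/s.
Energy conservation along the streamline gives P₂ = P₁ − ½ρ(v₂² − v₁²) − ρg(h₂ − h₁).
P₂ = 790100 + ½·908.7·(2.454² − 26.57²) − 908.7·9.8·(+3.094) = 790100 + (-317900) − (27550) = 444600 Pa.

P₂ ≈ 444600 Pa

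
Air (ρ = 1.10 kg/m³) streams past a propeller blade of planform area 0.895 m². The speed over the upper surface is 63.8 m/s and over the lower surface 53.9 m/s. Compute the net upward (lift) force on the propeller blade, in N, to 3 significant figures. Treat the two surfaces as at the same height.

With equal heights on the two surfaces, Bernoulli gives P_lower − P_upper = ½ρ(v_upper² − v_lower²).
ΔP = ½·1.10·(63.8² − 53.9²) = 641 Pa.
Lift = ΔP · A = 641 × 0.895 = 574 N.

574 N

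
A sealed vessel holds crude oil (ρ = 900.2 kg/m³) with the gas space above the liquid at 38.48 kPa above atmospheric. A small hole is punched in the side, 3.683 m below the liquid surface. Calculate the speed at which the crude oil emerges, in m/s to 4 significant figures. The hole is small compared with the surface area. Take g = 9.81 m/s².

v = 12.56 m/s

Take point 1 at the surface (v₁ ≈ 0) and point 2 at the hole (at atmospheric pressure). Bernoulli: P₁ + ρg h = P_atm + ½ρv₂².
With P₁ − P_atm = 38480 Pa, v₂ = √(2gh + 2ΔP/ρ) = √(2·9.81·3.683 + 2·38480/900.2) = 12.56 m/s.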